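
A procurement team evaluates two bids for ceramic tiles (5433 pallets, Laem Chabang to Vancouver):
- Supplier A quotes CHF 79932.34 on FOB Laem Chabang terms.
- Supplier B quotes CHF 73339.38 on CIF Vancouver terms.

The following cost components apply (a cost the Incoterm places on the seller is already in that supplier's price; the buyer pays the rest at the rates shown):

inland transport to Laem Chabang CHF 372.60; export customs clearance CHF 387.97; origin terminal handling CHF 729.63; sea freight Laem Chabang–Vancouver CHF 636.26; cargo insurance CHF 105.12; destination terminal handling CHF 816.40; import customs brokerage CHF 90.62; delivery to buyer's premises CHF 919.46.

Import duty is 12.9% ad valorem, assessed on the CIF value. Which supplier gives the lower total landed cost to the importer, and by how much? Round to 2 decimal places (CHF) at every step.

Supplier B is cheaper by CHF 8280.47

Supplier A (FOB):
CIF value = FOB price + freight + insurance = 79932.34 + 636.26 + 105.12 = 80673.72
Import duty = 80673.72 × 12.9% = 10406.91
Buyer bears (A): 636.26 + 105.12 + 816.40 + 90.62 + 919.46 = 2567.86
Landed cost (A) = invoice 79932.34 + 2567.86 + duty 10406.91 = 92907.11
Supplier B (CIF):
The CIF price already equals the CIF value: 73339.38
Import duty = 73339.38 × 12.9% = 9460.78
Buyer bears (B): 816.40 + 90.62 + 919.46 = 1826.48
Landed cost (B) = invoice 73339.38 + 1826.48 + duty 9460.78 = 84626.64
Difference = |92907.11 − 84626.64| = 8280.47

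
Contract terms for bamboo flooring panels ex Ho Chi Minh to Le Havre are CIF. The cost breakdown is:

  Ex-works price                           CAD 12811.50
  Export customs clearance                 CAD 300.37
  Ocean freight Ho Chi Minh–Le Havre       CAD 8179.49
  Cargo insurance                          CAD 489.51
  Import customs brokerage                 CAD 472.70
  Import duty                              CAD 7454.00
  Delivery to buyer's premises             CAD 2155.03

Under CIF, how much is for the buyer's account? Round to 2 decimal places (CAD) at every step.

CIF: the seller pays costs through ocean freight and marine insurance to the destination port.
Seller's account: goods 12811.50 + export clearance 300.37 + freight 8179.49 + insurance 489.51 = 21780.87
Buyer's account: brokerage 472.70 + duty 7454.00 + delivery 2155.03 = 10081.73

Buyer's account: CAD 10081.73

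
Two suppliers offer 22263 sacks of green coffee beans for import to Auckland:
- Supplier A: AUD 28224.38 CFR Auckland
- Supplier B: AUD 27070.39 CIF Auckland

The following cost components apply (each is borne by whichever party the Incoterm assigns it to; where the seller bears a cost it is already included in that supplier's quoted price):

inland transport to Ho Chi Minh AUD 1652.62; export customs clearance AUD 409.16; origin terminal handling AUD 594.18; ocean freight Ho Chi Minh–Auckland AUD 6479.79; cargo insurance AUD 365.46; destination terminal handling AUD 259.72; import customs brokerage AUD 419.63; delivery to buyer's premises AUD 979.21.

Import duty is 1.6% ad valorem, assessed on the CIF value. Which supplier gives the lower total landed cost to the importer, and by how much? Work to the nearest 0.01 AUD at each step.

Supplier A (CFR):
CIF value = CFR price + insurance = 28224.38 + 365.46 = 28589.84
Import duty = 28589.84 × 1.6% = 457.44
Buyer bears (A): 365.46 + 259.72 + 419.63 + 979.21 = 2024.02
Landed cost (A) = invoice 28224.38 + 2024.02 + duty 457.44 = 30705.84
Supplier B (CIF):
The CIF price already equals the CIF value: 27070.39
Import duty = 27070.39 × 1.6% = 433.13
Buyer bears (B): 259.72 + 419.63 + 979.21 = 1658.56
Landed cost (B) = invoice 27070.39 + 1658.56 + duty 433.13 = 29162.08
Difference = |30705.84 − 29162.08| = 1543.76

Supplier B is cheaper by AUD 1543.76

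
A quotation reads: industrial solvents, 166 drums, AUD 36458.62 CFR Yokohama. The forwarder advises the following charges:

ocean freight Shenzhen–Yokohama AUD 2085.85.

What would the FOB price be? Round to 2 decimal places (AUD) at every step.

From CFR to FOB, the seller no longer bears: freight.
FOB price = 36458.62 − 2085.85 = 34372.77

FOB price: AUD 34372.77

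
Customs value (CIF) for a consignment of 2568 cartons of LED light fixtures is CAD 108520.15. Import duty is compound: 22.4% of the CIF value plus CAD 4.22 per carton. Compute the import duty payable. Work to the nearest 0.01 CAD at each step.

Import duty: CAD 35145.47

Ad valorem component: 108520.15 × 22.4% = 24308.51
Specific component: 2568 × 4.22 = 10836.96
Import duty = 24308.51 + 10836.96 = 35145.47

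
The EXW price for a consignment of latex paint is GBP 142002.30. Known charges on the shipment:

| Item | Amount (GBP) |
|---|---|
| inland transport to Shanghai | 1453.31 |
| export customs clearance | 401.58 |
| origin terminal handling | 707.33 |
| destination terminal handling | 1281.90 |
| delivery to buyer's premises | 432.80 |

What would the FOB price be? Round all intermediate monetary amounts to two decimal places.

FOB price: GBP 144564.52

Not relevant to the conversion: delivery, destination terminal — on the buyer under both terms; not part of either seller's price.
From EXW to FOB, the seller additionally bears: inland to port, export clearance, origin terminal.
FOB price = 142002.30 + 1453.31 + 401.58 + 707.33 = 144564.52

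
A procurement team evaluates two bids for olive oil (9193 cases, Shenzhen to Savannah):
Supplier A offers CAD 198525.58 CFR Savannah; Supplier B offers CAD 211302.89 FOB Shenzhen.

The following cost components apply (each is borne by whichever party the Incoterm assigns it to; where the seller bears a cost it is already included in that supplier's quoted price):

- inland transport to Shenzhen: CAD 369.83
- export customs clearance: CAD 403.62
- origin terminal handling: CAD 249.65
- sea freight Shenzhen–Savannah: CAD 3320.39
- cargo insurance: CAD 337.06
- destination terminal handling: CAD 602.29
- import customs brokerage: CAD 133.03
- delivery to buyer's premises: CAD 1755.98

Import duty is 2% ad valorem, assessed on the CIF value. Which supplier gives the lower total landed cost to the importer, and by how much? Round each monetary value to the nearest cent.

Supplier A (CFR):
CIF value = CFR price + insurance = 198525.58 + 337.06 = 198862.64
Import duty = 198862.64 × 2% = 3977.25
Buyer bears (A): 337.06 + 602.29 + 133.03 + 1755.98 = 2828.36
Landed cost (A) = invoice 198525.58 + 2828.36 + duty 3977.25 = 205331.19
Supplier B (FOB):
CIF value = FOB price + freight + insurance = 211302.89 + 3320.39 + 337.06 = 214960.34
Import duty = 214960.34 × 2% = 4299.21
Buyer bears (B): 3320.39 + 337.06 + 602.29 + 133.03 + 1755.98 = 6148.75
Landed cost (B) = invoice 211302.89 + 6148.75 + duty 4299.21 = 221750.85
Difference = |205331.19 − 221750.85| = 16419.66

Supplier A is cheaper by CAD 16419.66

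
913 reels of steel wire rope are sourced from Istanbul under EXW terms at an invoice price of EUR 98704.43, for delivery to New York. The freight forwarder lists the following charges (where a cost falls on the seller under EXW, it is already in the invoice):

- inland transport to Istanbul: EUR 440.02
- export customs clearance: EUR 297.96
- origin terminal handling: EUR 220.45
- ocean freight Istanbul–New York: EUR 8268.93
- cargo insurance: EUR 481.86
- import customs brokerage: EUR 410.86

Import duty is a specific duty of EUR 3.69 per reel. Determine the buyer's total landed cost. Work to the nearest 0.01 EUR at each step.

Total landed cost: EUR 112193.48

EXW: the seller makes goods available at their premises; the buyer bears all onward costs.
CIF value = EXW price + inland to port + export clearance + origin terminal + freight + insurance = 98704.43 + 440.02 + 297.96 + 220.45 + 8268.93 + 481.86 = 108413.65
Import duty = 913 × 3.69 = 3368.97
Buyer bears: inland to port 440.02 + export clearance 297.96 + origin terminal 220.45 + freight 8268.93 + insurance 481.86 + brokerage 410.86 + duty 3368.97 = 13489.05
Landed cost = invoice 98704.43 + 13489.05 = 112193.48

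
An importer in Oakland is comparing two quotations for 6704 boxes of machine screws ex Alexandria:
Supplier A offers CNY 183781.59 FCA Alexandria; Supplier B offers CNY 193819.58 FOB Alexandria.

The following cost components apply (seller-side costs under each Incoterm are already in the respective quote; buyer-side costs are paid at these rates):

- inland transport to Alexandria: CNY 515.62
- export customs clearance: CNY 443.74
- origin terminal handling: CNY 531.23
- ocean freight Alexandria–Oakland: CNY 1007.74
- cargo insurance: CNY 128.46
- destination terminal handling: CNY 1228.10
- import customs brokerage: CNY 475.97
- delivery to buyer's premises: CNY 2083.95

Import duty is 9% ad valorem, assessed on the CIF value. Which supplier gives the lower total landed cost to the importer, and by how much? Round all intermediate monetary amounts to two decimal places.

Supplier A is cheaper by CNY 10362.37

Supplier A (FCA):
CIF value = FCA price + origin terminal + freight + insurance = 183781.59 + 531.23 + 1007.74 + 128.46 = 185449.02
Import duty = 185449.02 × 9% = 16690.41
Buyer bears (A): 531.23 + 1007.74 + 128.46 + 1228.10 + 475.97 + 2083.95 = 5455.45
Landed cost (A) = invoice 183781.59 + 5455.45 + duty 16690.41 = 205927.45
Supplier B (FOB):
CIF value = FOB price + freight + insurance = 193819.58 + 1007.74 + 128.46 = 194955.78
Import duty = 194955.78 × 9% = 17546.02
Buyer bears (B): 1007.74 + 128.46 + 1228.10 + 475.97 + 2083.95 = 4924.22
Landed cost (B) = invoice 193819.58 + 4924.22 + duty 17546.02 = 216289.82
Difference = |205927.45 − 216289.82| = 10362.37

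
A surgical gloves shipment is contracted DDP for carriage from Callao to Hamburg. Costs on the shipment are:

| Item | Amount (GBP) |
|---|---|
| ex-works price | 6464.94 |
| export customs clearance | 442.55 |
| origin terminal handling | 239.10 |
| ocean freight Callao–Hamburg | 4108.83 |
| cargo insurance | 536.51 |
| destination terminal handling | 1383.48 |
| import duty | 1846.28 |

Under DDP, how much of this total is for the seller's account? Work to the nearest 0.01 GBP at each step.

DDP: the seller bears all costs including import duty.
Seller's account: goods 6464.94 + export clearance 442.55 + origin terminal 239.10 + freight 4108.83 + insurance 536.51 + destination terminal 1383.48 + duty 1846.28 = 15021.69
Buyer's account: 0.00

Seller's account: GBP 15021.69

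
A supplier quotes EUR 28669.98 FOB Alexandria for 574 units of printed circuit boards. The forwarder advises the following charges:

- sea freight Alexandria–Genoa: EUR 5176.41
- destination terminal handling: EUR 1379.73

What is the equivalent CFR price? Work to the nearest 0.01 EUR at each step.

CFR price: EUR 33846.39

Not relevant to the conversion: destination terminal — on the buyer under both terms; not part of either seller's price.
From FOB to CFR, the seller additionally bears: freight.
CFR price = 28669.98 + 5176.41 = 33846.39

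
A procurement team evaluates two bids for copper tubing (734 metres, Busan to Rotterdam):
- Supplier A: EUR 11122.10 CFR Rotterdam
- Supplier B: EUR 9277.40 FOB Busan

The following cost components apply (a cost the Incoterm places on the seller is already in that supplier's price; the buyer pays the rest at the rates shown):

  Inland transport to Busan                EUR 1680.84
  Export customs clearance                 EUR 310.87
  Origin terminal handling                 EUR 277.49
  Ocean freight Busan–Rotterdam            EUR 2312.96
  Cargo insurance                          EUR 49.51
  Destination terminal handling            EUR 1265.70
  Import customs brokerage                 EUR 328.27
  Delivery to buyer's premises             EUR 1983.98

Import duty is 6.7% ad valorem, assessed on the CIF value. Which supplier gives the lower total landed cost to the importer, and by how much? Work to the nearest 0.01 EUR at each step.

Supplier A is cheaper by EUR 499.63

Supplier A (CFR):
CIF value = CFR price + insurance = 11122.10 + 49.51 = 11171.61
Import duty = 11171.61 × 6.7% = 748.50
Buyer bears (A): 49.51 + 1265.70 + 328.27 + 1983.98 = 3627.46
Landed cost (A) = invoice 11122.10 + 3627.46 + duty 748.50 = 15498.06
Supplier B (FOB):
CIF value = FOB price + freight + insurance = 9277.40 + 2312.96 + 49.51 = 11639.87
Import duty = 11639.87 × 6.7% = 779.87
Buyer bears (B): 2312.96 + 49.51 + 1265.70 + 328.27 + 1983.98 = 5940.42
Landed cost (B) = invoice 9277.40 + 5940.42 + duty 779.87 = 15997.69
Difference = |15498.06 − 15997.69| = 499.63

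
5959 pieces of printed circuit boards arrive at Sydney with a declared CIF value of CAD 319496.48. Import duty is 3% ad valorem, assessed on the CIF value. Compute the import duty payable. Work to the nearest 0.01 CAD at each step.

Import duty: CAD 9584.89

Import duty = 319496.48 × 3% = 9584.89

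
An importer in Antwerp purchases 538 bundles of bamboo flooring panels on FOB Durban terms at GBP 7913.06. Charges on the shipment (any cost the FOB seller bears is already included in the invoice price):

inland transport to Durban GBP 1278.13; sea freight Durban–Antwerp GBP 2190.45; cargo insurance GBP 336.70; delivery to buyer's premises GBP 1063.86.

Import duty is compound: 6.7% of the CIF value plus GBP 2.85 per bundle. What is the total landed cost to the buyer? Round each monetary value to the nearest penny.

FOB: the seller bears costs until goods are on board at the origin port; the buyer bears freight, insurance and all costs thereafter.
Already in the invoice (seller's account under FOB): inland to port — exclude.
CIF value = FOB price + freight + insurance = 7913.06 + 2190.45 + 336.70 = 10440.21
Ad valorem component: 10440.21 × 6.7% = 699.49
Specific component: 538 × 2.85 = 1533.30
Import duty = 699.49 + 1533.30 = 2232.79
Buyer bears: freight 2190.45 + insurance 336.70 + delivery 1063.86 + duty 2232.79 = 5823.80
Landed cost = invoice 7913.06 + 5823.80 = 13736.86

Total landed cost: GBP 13736.86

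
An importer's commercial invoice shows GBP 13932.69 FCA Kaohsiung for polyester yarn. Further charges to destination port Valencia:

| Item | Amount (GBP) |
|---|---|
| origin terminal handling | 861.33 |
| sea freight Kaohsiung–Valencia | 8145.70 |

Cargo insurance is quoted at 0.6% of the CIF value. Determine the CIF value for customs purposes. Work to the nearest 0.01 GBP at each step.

Let C be the CIF value. C = FCA price + pre-shipment costs + freight + 0.6% × C
C − 0.6% × C = 13932.69 + 861.33 + 8145.70
0.994 × C = 22939.72
C = 22939.72 / 0.994 = 23078.19
Insurance premium = 0.6% × 23078.19 = 138.47

CIF value: GBP 23078.19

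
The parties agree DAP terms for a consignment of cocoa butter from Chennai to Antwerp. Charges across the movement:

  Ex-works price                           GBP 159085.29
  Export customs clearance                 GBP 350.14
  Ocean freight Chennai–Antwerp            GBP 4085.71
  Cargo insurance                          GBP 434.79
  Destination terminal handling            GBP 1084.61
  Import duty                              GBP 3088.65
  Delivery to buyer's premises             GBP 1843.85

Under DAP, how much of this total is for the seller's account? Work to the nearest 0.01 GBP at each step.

Seller's account: GBP 166884.39

DAP: the seller bears all costs to the named destination except import duty and clearance.
Seller's account: goods 159085.29 + export clearance 350.14 + freight 4085.71 + insurance 434.79 + destination terminal 1084.61 + delivery 1843.85 = 166884.39
Buyer's account: duty 3088.65 = 3088.65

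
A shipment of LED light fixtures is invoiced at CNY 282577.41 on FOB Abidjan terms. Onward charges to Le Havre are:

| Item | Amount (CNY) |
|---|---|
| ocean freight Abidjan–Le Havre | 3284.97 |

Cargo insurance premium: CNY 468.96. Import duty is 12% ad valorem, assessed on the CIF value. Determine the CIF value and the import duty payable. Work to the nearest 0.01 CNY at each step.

CIF = FOB price + freight + insurance
CIF = 282577.41 + 3284.97 + 468.96 = 286331.34
Import duty = 286331.34 × 12% = 34359.76

CIF value: CNY 286331.34; import duty: CNY 34359.76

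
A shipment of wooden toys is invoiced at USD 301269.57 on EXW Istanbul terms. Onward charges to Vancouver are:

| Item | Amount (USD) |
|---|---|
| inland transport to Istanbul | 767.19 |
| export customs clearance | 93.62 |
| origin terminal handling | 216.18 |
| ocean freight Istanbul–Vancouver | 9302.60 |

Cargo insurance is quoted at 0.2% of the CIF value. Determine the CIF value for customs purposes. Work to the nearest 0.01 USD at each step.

CIF value: USD 312273.71

Let C be the CIF value. C = EXW price + pre-shipment costs + freight + 0.2% × C
C − 0.2% × C = 301269.57 + 767.19 + 93.62 + 216.18 + 9302.60
0.998 × C = 311649.16
C = 311649.16 / 0.998 = 312273.71
Insurance premium = 0.2% × 312273.71 = 624.55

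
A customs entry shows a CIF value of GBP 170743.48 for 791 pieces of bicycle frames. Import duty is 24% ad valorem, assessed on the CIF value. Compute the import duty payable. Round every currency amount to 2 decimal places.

Import duty = 170743.48 × 24% = 40978.44

Import duty: GBP 40978.44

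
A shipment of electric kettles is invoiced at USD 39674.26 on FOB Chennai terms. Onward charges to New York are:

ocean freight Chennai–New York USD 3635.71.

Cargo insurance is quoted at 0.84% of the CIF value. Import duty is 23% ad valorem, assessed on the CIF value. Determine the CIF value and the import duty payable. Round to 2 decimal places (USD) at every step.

Let C be the CIF value. C = FOB price + freight + 0.84% × C
C − 0.84% × C = 39674.26 + 3635.71
0.9916 × C = 43309.97
C = 43309.97 / 0.9916 = 43676.86
Insurance premium = 0.84% × 43676.86 = 366.89
Import duty = 43676.86 × 23% = 10045.68

CIF value: USD 43676.86; import duty: USD 10045.68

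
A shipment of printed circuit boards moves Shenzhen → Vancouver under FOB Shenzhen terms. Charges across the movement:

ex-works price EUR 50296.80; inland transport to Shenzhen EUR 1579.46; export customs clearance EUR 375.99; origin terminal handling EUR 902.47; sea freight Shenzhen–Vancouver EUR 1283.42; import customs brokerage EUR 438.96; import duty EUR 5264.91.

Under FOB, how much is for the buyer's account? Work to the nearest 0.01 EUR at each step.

Buyer's account: EUR 6987.29

FOB: the seller bears costs until goods are on board at the origin port; the buyer bears freight, insurance and all costs thereafter.
Seller's account: goods 50296.80 + inland to port 1579.46 + export clearance 375.99 + origin terminal 902.47 = 53154.72
Buyer's account: freight 1283.42 + brokerage 438.96 + duty 5264.91 = 6987.29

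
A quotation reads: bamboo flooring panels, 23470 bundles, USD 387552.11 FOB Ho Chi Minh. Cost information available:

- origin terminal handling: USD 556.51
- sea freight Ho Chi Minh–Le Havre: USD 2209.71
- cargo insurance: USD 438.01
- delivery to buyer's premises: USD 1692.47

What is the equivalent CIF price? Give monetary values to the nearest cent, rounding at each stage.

CIF price: USD 390199.83

Not relevant to the conversion: origin terminal — on the seller under both FOB and CIF; already in the FOB price and stays in the CIF price. delivery — on the buyer under both terms; not part of either seller's price.
From FOB to CIF, the seller additionally bears: freight, insurance.
CIF price = 387552.11 + 2209.71 + 438.01 = 390199.83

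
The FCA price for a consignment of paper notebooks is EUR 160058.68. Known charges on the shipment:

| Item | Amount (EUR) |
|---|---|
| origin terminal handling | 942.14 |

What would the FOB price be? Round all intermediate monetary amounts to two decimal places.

From FCA to FOB, the seller additionally bears: origin terminal.
FOB price = 160058.68 + 942.14 = 161000.82

FOB price: EUR 161000.82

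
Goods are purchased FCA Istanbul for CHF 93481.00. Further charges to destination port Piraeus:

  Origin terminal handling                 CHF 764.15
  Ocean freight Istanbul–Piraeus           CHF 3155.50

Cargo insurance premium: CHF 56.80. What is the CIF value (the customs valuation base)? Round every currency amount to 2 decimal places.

CIF = FCA price + pre-shipment costs + freight + insurance
CIF = 93481.00 + 764.15 + 3155.50 + 56.80 = 97457.45

CIF value: CHF 97457.45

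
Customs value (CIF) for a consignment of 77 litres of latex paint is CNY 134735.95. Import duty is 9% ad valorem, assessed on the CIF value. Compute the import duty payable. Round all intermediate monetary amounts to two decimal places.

Import duty = 134735.95 × 9% = 12126.24

Import duty: CNY 12126.24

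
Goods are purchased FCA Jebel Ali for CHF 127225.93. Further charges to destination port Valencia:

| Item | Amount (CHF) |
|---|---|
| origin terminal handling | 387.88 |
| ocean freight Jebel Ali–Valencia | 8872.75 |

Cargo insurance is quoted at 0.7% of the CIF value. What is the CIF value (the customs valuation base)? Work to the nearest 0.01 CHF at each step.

CIF value: CHF 137448.70

Let C be the CIF value. C = FCA price + pre-shipment costs + freight + 0.7% × C
C − 0.7% × C = 127225.93 + 387.88 + 8872.75
0.993 × C = 136486.56
C = 136486.56 / 0.993 = 137448.70
Insurance premium = 0.7% × 137448.70 = 962.14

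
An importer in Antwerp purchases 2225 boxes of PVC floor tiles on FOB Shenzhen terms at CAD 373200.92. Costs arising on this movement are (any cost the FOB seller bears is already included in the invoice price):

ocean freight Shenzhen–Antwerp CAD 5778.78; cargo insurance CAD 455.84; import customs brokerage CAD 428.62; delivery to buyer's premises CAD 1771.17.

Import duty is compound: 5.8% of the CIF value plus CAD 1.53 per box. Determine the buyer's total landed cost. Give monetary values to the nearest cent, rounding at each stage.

Total landed cost: CAD 407046.84

FOB: the seller bears costs until goods are on board at the origin port; the buyer bears freight, insurance and all costs thereafter.
CIF value = FOB price + freight + insurance = 373200.92 + 5778.78 + 455.84 = 379435.54
Ad valorem component: 379435.54 × 5.8% = 22007.26
Specific component: 2225 × 1.53 = 3404.25
Import duty = 22007.26 + 3404.25 = 25411.51
Buyer bears: freight 5778.78 + insurance 455.84 + brokerage 428.62 + delivery 1771.17 + duty 25411.51 = 33845.92
Landed cost = invoice 373200.92 + 33845.92 = 407046.84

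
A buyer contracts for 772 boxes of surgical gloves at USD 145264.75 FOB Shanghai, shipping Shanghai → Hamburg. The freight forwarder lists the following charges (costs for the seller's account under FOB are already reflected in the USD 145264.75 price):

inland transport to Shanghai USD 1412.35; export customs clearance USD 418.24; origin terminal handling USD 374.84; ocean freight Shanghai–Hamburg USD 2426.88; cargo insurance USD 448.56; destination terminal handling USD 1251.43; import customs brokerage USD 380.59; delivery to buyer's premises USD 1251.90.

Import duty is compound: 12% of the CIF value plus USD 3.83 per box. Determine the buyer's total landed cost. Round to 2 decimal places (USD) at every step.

Total landed cost: USD 171757.69

FOB: the seller bears costs until goods are on board at the origin port; the buyer bears freight, insurance and all costs thereafter.
Already in the invoice (seller's account under FOB): inland to port, export clearance, origin terminal — exclude.
CIF value = FOB price + freight + insurance = 145264.75 + 2426.88 + 448.56 = 148140.19
Ad valorem component: 148140.19 × 12% = 17776.82
Specific component: 772 × 3.83 = 2956.76
Import duty = 17776.82 + 2956.76 = 20733.58
Buyer bears: freight 2426.88 + insurance 448.56 + destination terminal 1251.43 + brokerage 380.59 + delivery 1251.90 + duty 20733.58 = 26492.94
Landed cost = invoice 145264.75 + 26492.94 = 171757.69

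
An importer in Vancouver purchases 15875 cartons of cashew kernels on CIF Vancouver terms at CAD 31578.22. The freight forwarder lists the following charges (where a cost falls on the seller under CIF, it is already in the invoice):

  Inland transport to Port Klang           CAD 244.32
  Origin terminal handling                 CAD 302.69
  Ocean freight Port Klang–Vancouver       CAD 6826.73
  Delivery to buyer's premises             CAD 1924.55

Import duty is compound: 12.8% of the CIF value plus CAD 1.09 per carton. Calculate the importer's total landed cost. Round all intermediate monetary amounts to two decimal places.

CIF: the seller pays costs through ocean freight and marine insurance to the destination port.
Already in the invoice (seller's account under CIF): inland to port, origin terminal, freight — exclude.
The CIF price already equals the CIF value: 31578.22
Ad valorem component: 31578.22 × 12.8% = 4042.01
Specific component: 15875 × 1.09 = 17303.75
Import duty = 4042.01 + 17303.75 = 21345.76
Buyer bears: delivery 1924.55 + duty 21345.76 = 23270.31
Landed cost = invoice 31578.22 + 23270.31 = 54848.53

Total landed cost: CAD 54848.53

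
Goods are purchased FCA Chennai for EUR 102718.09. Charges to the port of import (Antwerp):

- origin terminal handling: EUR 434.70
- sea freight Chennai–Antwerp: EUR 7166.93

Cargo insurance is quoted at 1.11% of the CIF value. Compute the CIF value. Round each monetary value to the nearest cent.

Let C be the CIF value. C = FCA price + pre-shipment costs + freight + 1.11% × C
C − 1.11% × C = 102718.09 + 434.70 + 7166.93
0.9889 × C = 110319.72
C = 110319.72 / 0.9889 = 111558.01
Insurance premium = 1.11% × 111558.01 = 1238.29

CIF value: EUR 111558.01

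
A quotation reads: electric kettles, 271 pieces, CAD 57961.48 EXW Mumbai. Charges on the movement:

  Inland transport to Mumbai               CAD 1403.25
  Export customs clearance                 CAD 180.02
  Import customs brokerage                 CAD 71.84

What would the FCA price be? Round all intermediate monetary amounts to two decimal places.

Not relevant to the conversion: brokerage — on the buyer under both terms; not part of either seller's price.
From EXW to FCA, the seller additionally bears: inland to port, export clearance.
FCA price = 57961.48 + 1403.25 + 180.02 = 59544.75

FCA price: CAD 59544.75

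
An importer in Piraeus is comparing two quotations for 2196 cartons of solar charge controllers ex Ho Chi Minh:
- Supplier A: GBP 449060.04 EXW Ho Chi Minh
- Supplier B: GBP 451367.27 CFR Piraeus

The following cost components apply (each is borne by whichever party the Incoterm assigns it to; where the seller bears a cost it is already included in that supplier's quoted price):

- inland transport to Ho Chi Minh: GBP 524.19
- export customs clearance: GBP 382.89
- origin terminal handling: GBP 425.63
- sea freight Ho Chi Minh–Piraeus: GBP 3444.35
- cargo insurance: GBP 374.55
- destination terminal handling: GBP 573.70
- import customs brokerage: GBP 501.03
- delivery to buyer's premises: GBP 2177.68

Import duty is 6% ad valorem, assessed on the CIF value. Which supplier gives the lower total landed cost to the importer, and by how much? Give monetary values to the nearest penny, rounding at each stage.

Supplier A (EXW):
CIF value = EXW price + inland to port + export clearance + origin terminal + freight + insurance = 449060.04 + 524.19 + 382.89 + 425.63 + 3444.35 + 374.55 = 454211.65
Import duty = 454211.65 × 6% = 27252.70
Buyer bears (A): 524.19 + 382.89 + 425.63 + 3444.35 + 374.55 + 573.70 + 501.03 + 2177.68 = 8404.02
Landed cost (A) = invoice 449060.04 + 8404.02 + duty 27252.70 = 484716.76
Supplier B (CFR):
CIF value = CFR price + insurance = 451367.27 + 374.55 = 451741.82
Import duty = 451741.82 × 6% = 27104.51
Buyer bears (B): 374.55 + 573.70 + 501.03 + 2177.68 = 3626.96
Landed cost (B) = invoice 451367.27 + 3626.96 + duty 27104.51 = 482098.74
Difference = |484716.76 − 482098.74| = 2618.02

Supplier B is cheaper by GBP 2618.02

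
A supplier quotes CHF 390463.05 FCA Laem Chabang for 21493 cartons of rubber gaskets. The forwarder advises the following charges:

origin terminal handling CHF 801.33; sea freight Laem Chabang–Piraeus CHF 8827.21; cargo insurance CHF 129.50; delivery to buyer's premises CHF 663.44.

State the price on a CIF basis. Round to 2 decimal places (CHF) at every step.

CIF price: CHF 400221.09

Not relevant to the conversion: delivery — on the buyer under both terms; not part of either seller's price.
From FCA to CIF, the seller additionally bears: origin terminal, freight, insurance.
CIF price = 390463.05 + 801.33 + 8827.21 + 129.50 = 400221.09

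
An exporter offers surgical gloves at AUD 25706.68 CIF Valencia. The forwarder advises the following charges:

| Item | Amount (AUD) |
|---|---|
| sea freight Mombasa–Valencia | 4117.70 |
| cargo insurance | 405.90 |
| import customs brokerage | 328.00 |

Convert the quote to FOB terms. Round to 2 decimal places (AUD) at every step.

Not relevant to the conversion: brokerage — on the buyer under both terms; not part of either seller's price.
From CIF to FOB, the seller no longer bears: freight, insurance.
FOB price = 25706.68 − 4117.70 − 405.90 = 21183.08

FOB price: AUD 21183.08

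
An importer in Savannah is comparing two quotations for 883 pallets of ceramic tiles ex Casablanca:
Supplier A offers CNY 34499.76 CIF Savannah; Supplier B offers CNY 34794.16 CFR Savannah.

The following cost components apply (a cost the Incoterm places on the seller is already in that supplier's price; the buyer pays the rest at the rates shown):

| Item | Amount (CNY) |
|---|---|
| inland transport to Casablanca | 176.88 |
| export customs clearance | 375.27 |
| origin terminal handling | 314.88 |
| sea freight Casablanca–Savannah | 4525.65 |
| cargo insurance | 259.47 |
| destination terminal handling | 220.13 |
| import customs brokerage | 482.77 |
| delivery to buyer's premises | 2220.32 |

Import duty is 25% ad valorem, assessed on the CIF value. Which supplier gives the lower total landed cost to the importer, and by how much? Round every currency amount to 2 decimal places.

Supplier A is cheaper by CNY 692.34

Supplier A (CIF):
The CIF price already equals the CIF value: 34499.76
Import duty = 34499.76 × 25% = 8624.94
Buyer bears (A): 220.13 + 482.77 + 2220.32 = 2923.22
Landed cost (A) = invoice 34499.76 + 2923.22 + duty 8624.94 = 46047.92
Supplier B (CFR):
CIF value = CFR price + insurance = 34794.16 + 259.47 = 35053.63
Import duty = 35053.63 × 25% = 8763.41
Buyer bears (B): 259.47 + 220.13 + 482.77 + 2220.32 = 3182.69
Landed cost (B) = invoice 34794.16 + 3182.69 + duty 8763.41 = 46740.26
Difference = |46047.92 − 46740.26| = 692.34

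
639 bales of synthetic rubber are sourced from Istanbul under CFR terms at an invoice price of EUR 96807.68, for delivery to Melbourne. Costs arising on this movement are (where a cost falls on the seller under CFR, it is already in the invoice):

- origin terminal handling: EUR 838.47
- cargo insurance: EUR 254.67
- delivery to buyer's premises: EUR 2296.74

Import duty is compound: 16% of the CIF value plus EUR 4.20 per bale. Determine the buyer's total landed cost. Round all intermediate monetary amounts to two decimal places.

Total landed cost: EUR 117572.87

CFR: the seller pays costs through ocean freight to the destination port, but not insurance.
Already in the invoice (seller's account under CFR): origin terminal — exclude.
CIF value = CFR price + insurance = 96807.68 + 254.67 = 97062.35
Ad valorem component: 97062.35 × 16% = 15529.98
Specific component: 639 × 4.20 = 2683.80
Import duty = 15529.98 + 2683.80 = 18213.78
Buyer bears: insurance 254.67 + delivery 2296.74 + duty 18213.78 = 20765.19
Landed cost = invoice 96807.68 + 20765.19 = 117572.87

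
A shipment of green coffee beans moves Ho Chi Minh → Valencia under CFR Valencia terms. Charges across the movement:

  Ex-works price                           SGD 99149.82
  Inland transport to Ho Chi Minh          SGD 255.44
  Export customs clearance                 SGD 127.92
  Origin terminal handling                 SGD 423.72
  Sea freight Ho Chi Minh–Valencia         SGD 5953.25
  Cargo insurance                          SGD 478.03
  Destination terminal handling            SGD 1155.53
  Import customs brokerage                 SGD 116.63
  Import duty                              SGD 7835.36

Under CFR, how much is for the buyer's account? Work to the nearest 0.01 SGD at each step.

CFR: the seller pays costs through ocean freight to the destination port, but not insurance.
Seller's account: goods 99149.82 + inland to port 255.44 + export clearance 127.92 + origin terminal 423.72 + freight 5953.25 = 105910.15
Buyer's account: insurance 478.03 + destination terminal 1155.53 + brokerage 116.63 + duty 7835.36 = 9585.55

Buyer's account: SGD 9585.55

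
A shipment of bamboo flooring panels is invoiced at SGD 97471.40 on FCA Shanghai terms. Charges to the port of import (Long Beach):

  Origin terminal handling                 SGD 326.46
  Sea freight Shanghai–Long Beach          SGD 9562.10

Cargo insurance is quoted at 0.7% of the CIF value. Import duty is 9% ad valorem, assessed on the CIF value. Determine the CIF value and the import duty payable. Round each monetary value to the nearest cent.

CIF value: SGD 108116.78; import duty: SGD 9730.51

Let C be the CIF value. C = FCA price + pre-shipment costs + freight + 0.7% × C
C − 0.7% × C = 97471.40 + 326.46 + 9562.10
0.993 × C = 107359.96
C = 107359.96 / 0.993 = 108116.78
Insurance premium = 0.7% × 108116.78 = 756.82
Import duty = 108116.78 × 9% = 9730.51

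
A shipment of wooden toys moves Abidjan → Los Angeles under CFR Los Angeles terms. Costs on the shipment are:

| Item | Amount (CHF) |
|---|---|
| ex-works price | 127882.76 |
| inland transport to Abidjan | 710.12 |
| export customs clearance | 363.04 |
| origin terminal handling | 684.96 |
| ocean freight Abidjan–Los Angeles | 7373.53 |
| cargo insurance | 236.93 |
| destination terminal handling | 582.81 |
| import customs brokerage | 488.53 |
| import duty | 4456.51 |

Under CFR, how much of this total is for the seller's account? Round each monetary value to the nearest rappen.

Seller's account: CHF 137014.41

CFR: the seller pays costs through ocean freight to the destination port, but not insurance.
Seller's account: goods 127882.76 + inland to port 710.12 + export clearance 363.04 + origin terminal 684.96 + freight 7373.53 = 137014.41
Buyer's account: insurance 236.93 + destination terminal 582.81 + brokerage 488.53 + duty 4456.51 = 5764.78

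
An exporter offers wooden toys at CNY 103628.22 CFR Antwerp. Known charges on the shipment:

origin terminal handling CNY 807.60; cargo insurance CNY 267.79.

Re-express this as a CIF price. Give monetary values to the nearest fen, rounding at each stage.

Not relevant to the conversion: origin terminal — on the seller under both CFR and CIF; already in the CFR price and stays in the CIF price.
From CFR to CIF, the seller additionally bears: insurance.
CIF price = 103628.22 + 267.79 = 103896.01

CIF price: CNY 103896.01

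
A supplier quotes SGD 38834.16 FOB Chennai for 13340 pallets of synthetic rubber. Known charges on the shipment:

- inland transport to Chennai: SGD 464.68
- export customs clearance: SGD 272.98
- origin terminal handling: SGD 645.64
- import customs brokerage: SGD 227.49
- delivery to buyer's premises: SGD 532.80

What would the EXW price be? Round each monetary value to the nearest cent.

EXW price: SGD 37450.86

Not relevant to the conversion: brokerage, delivery — on the buyer under both terms; not part of either seller's price.
From FOB to EXW, the seller no longer bears: inland to port, export clearance, origin terminal.
EXW price = 38834.16 − 464.68 − 272.98 − 645.64 = 37450.86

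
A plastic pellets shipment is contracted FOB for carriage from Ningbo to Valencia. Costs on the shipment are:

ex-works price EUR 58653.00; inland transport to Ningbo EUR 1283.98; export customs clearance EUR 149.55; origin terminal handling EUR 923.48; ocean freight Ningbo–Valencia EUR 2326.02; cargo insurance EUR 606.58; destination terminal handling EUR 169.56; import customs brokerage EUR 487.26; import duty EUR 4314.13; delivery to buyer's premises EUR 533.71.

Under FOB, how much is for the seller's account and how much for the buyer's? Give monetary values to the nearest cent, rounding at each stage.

FOB: the seller bears costs until goods are on board at the origin port; the buyer bears freight, insurance and all costs thereafter.
Seller's account: goods 58653.00 + inland to port 1283.98 + export clearance 149.55 + origin terminal 923.48 = 61010.01
Buyer's account: freight 2326.02 + insurance 606.58 + destination terminal 169.56 + brokerage 487.26 + duty 4314.13 + delivery 533.71 = 8437.26

Seller: EUR 61010.01; buyer: EUR 8437.26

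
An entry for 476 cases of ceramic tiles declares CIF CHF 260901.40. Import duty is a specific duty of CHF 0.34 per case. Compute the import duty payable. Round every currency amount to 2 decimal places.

Import duty: CHF 161.84

Import duty = 476 × 0.34 = 161.84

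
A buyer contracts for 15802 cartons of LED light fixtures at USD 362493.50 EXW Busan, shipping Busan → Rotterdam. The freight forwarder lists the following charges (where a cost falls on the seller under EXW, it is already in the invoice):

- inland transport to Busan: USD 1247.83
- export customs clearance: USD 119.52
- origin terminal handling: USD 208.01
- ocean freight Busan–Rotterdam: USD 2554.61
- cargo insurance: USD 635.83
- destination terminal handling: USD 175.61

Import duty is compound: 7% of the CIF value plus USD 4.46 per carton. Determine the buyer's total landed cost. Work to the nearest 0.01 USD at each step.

Total landed cost: USD 463619.98

EXW: the seller makes goods available at their premises; the buyer bears all onward costs.
CIF value = EXW price + inland to port + export clearance + origin terminal + freight + insurance = 362493.50 + 1247.83 + 119.52 + 208.01 + 2554.61 + 635.83 = 367259.30
Ad valorem component: 367259.30 × 7% = 25708.15
Specific component: 15802 × 4.46 = 70476.92
Import duty = 25708.15 + 70476.92 = 96185.07
Buyer bears: inland to port 1247.83 + export clearance 119.52 + origin terminal 208.01 + freight 2554.61 + insurance 635.83 + destination terminal 175.61 + duty 96185.07 = 101126.48
Landed cost = invoice 362493.50 + 101126.48 = 463619.98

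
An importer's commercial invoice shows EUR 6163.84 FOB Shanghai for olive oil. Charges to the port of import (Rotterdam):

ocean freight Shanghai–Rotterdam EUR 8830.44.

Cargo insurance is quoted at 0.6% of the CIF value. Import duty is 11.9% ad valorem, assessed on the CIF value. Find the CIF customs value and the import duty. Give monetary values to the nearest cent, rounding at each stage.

Let C be the CIF value. C = FOB price + freight + 0.6% × C
C − 0.6% × C = 6163.84 + 8830.44
0.994 × C = 14994.28
C = 14994.28 / 0.994 = 15084.79
Insurance premium = 0.6% × 15084.79 = 90.51
Import duty = 15084.79 × 11.9% = 1795.09

CIF value: EUR 15084.79; import duty: EUR 1795.09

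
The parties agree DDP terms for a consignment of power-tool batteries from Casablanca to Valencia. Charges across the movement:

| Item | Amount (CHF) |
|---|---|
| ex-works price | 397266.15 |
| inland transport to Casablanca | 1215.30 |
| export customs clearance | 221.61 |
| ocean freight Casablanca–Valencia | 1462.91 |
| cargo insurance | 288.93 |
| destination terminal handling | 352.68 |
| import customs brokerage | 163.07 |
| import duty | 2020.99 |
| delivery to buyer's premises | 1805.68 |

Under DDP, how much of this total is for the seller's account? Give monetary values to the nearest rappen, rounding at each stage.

Seller's account: CHF 404797.32

DDP: the seller bears all costs including import duty.
Seller's account: goods 397266.15 + inland to port 1215.30 + export clearance 221.61 + freight 1462.91 + insurance 288.93 + destination terminal 352.68 + brokerage 163.07 + duty 2020.99 + delivery 1805.68 = 404797.32
Buyer's account: 0.00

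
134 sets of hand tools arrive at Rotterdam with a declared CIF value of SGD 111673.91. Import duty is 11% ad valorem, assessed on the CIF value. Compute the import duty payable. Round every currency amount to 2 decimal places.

Import duty = 111673.91 × 11% = 12284.13

Import duty: SGD 12284.13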